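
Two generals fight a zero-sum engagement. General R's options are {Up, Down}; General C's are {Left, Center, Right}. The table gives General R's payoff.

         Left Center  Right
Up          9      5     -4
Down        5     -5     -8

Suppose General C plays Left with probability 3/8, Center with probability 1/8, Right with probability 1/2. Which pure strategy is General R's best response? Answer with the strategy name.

Expected payoff of Up: (3/8)·9 + (1/8)·5 + (1/2)·(-4) = 2.
Expected payoff of Down: (3/8)·5 + (1/8)·(-5) + (1/2)·(-8) = -11/4.
The largest is 2, so General R's best response is Up.

Up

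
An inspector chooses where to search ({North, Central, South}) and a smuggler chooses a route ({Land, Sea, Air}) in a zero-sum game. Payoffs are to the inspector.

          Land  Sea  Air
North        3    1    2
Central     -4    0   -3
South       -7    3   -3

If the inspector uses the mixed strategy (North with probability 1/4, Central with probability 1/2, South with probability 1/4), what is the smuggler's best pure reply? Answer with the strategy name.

If the smuggler plays Land, the inspector's expected payoff is (1/4)·3 + (1/2)·(-4) + (1/4)·(-7) = -3.
If the smuggler plays Sea, the inspector's expected payoff is (1/4)·1 + (1/2)·0 + (1/4)·3 = 1.
If the smuggler plays Air, the inspector's expected payoff is (1/4)·2 + (1/2)·(-3) + (1/4)·(-3) = -7/4.
The smuggler minimizes the inspector's payoff; the smallest is -3, so the best response is Land.

Land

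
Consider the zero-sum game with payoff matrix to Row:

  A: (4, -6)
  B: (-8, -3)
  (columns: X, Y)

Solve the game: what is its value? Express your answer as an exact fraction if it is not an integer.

Row minima: A → -6, B → -8; maximin = -6.
Column maxima: X → 4, Y → -3; minimax = -3.
-6 ≠ -3, so there is no saddle point; optimal play is mixed.
Let Row play A with probability p. Expected payoff against X: 4p + (-8)(1−p) = 12p − 8; against Y: (-6)p + (-3)(1−p) = −3p − 3.
Setting these equal: 12p − 8 = −3p − 3 ⇒ 15p = 5 ⇒ p = 1/3, and the value is (12)·(1/3) − 8 = -4.
For Column: with q = P(X), equating A's and B's payoffs gives 10q − 6 = −5q − 3 ⇒ q = 1/5.

-4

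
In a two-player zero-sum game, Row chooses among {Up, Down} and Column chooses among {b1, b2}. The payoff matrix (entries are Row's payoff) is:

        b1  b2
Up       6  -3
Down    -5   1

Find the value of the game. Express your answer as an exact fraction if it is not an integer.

Row minima: Up → -3, Down → -5; maximin = -3.
Column maxima: b1 → 6, b2 → 1; minimax = 1.
-3 ≠ 1, so there is no saddle point; optimal play is mixed.
Let Row play Up with probability p. Expected payoff against b1: 6p + (-5)(1−p) = 11p − 5; against b2: (-3)p + 1(1−p) = −4p + 1.
Setting these equal: 11p − 5 = −4p + 1 ⇒ 15p = 6 ⇒ p = 2/5, and the value is (11)·(2/5) − 5 = -3/5.
For Column: with q = P(b1), equating Up's and Down's payoffs gives 9q − 3 = −6q + 1 ⇒ q = 4/15.

-3/5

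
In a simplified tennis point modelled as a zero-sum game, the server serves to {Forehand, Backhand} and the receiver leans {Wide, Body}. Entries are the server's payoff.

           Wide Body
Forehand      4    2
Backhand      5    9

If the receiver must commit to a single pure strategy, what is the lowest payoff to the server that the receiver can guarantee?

5

Column maxima: Wide → 5, Body → 9.
The smallest of these is 5.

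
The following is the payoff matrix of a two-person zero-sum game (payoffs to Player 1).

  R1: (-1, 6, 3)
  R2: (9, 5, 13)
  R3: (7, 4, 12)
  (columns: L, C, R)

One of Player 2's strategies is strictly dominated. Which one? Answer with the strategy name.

R

L holds Player 1's payoff strictly below R in every row: -1 < 3, 9 < 13, 7 < 12.
So R is strictly dominated for Player 2.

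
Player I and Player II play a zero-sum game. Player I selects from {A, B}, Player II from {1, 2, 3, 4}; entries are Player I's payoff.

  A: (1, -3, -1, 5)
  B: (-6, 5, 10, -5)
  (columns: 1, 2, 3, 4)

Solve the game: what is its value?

Row minima: A → -3, B → -6; maximin = -3.
Column maxima: 1 → 1, 2 → 5, 3 → 10, 4 → 5; minimax = 1.
-3 ≠ 1, so there is no saddle point; optimal play is mixed.
3 is strictly dominated by 2 (it gives Player I strictly more in every row), so Player II never plays it.
4 is strictly dominated by 1 (it gives Player I strictly more in every row), so Player II never plays it.
On the remaining 2×2 (A, B vs 1, 2):
Let Player I play A with probability p. Expected payoff against 1: 1p + (-6)(1−p) = 7p − 6; against 2: (-3)p + 5(1−p) = −8p + 5.
Setting these equal: 7p − 6 = −8p + 5 ⇒ 15p = 11 ⇒ p = 11/15, and the value is (7)·(11/15) − 6 = -13/15.
For Player II: with q = P(1), equating A's and B's payoffs gives 4q − 3 = −11q + 5 ⇒ q = 8/15.

-13/15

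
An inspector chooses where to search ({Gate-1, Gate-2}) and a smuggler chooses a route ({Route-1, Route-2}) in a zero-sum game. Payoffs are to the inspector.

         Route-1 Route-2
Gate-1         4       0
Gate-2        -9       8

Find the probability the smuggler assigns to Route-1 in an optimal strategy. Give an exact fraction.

8/21

Row minima: Gate-1 → 0, Gate-2 → -9; maximin = 0.
Column maxima: Route-1 → 4, Route-2 → 8; minimax = 4.
0 ≠ 4, so there is no saddle point; optimal play is mixed.
Let the inspector play Gate-1 with probability p. Expected payoff against Route-1: 4p + (-9)(1−p) = 13p − 9; against Route-2: 0p + 8(1−p) = −8p + 8.
Setting these equal: 13p − 9 = −8p + 8 ⇒ 21p = 17 ⇒ p = 17/21, and the value is (13)·(17/21) − 9 = 32/21.
For the smuggler: with q = P(Route-1), equating Gate-1's and Gate-2's payoffs gives 4q = −17q + 8 ⇒ q = 8/21.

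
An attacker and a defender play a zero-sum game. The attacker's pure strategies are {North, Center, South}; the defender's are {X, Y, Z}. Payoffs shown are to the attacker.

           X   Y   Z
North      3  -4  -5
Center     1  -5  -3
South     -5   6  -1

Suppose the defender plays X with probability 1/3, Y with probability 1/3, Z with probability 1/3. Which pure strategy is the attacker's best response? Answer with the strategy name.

South

Expected payoff of North: (1/3)·3 + (1/3)·(-4) + (1/3)·(-5) = -2.
Expected payoff of Center: (1/3)·1 + (1/3)·(-5) + (1/3)·(-3) = -7/3.
Expected payoff of South: (1/3)·(-5) + (1/3)·6 + (1/3)·(-1) = 0.
The largest is 0, so the attacker's best response is South.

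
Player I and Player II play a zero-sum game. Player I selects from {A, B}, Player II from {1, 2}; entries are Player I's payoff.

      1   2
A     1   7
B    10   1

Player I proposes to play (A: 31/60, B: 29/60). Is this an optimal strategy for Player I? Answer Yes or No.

No

Against 1 this mix gives (31/60)·1 + (29/60)·10 = 107/20.
Against 2 this mix gives (31/60)·7 + (29/60)·1 = 41/10.
Player II will play 2, holding Player I to 41/10. Shifting weight toward the row that does better against 2 would raise this floor (the equalizing mix achieves 23/5 against both 2 and 1), so the proposed strategy is not optimal.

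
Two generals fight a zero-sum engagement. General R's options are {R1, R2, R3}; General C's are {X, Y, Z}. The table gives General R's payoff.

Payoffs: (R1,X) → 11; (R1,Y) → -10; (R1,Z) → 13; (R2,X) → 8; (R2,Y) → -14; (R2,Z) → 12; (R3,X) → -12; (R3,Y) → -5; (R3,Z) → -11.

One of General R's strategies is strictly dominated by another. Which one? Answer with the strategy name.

R1 gives a strictly higher payoff than R2 against every column: 11 > 8, -10 > -14, 13 > 12.
So R2 is strictly dominated and General R never plays it.

R2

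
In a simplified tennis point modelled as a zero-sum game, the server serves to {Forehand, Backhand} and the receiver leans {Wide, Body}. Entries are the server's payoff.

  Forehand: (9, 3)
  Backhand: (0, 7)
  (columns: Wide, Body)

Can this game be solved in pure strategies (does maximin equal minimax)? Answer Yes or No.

No

Row minima: Forehand → 3, Backhand → 0; maximin = 3.
Column maxima: Wide → 9, Body → 7; minimax = 7.
3 ≠ 7, so no pure-strategy equilibrium exists.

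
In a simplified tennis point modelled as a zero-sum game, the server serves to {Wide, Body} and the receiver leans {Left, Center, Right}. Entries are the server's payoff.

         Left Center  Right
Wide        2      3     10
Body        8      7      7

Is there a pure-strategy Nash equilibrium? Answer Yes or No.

Yes

Row minima: Wide → 2, Body → 7; maximin = 7.
Column maxima: Left → 8, Center → 7, Right → 10; minimax = 7.
maximin = minimax = 7, so a saddle point exists.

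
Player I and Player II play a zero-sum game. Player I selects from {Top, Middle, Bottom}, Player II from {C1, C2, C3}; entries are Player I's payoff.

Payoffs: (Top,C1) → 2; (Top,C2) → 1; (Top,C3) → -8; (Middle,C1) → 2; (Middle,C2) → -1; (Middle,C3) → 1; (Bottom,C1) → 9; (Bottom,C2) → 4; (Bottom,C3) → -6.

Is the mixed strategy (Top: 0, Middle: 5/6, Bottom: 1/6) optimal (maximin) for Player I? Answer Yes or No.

Against C1 this mix gives (5/6)·2 + (1/6)·9 = 19/6.
Against C2 this mix gives (5/6)·(-1) + (1/6)·4 = -1/6.
Against C3 this mix gives (5/6)·1 + (1/6)·(-6) = -1/6.
All of Player II's active replies (C2, C3) yield -1/6, and no column does worse for Player I. The mix makes Player II indifferent and guarantees -1/6, so it is optimal.

Yes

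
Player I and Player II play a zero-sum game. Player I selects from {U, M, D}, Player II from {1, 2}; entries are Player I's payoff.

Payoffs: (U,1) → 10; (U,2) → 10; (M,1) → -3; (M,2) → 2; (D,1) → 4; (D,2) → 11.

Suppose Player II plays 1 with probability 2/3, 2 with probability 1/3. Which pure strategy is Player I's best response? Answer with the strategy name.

U

Expected payoff of U: (2/3)·10 + (1/3)·10 = 10.
Expected payoff of M: (2/3)·(-3) + (1/3)·2 = -4/3.
Expected payoff of D: (2/3)·4 + (1/3)·11 = 19/3.
The largest is 10, so Player I's best response is U.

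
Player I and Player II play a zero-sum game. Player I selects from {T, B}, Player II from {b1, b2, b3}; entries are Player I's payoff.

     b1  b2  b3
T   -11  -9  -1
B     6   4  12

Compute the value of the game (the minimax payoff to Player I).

Row minima: T → -11, B → 4; maximin = 4.
Column maxima: b1 → 6, b2 → 4, b3 → 12; minimax = 4.
Since maximin = minimax = 4, there is a saddle point and the value is 4.

4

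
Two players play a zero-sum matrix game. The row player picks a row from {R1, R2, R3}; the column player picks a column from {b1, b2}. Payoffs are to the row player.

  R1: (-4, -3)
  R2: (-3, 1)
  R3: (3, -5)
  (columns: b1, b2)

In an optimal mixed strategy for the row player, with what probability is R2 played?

2/3

Row minima: R1 → -4, R2 → -3, R3 → -5; maximin = -3.
Column maxima: b1 → 3, b2 → 1; minimax = 1.
-3 ≠ 1, so there is no saddle point; optimal play is mixed.
R1 is strictly dominated by R2, so the row player never plays it.
On the remaining 2×2 (R2, R3 vs b1, b2):
Let the row player play R2 with probability p. Expected payoff against b1: (-3)p + 3(1−p) = −6p + 3; against b2: 1p + (-5)(1−p) = 6p − 5.
Setting these equal: −6p + 3 = 6p − 5 ⇒ −12p = -8 ⇒ p = 2/3, and the value is (-6)·(2/3) + 3 = -1.
For the column player: with q = P(b1), equating R2's and R3's payoffs gives −4q + 1 = 8q − 5 ⇒ q = 1/2.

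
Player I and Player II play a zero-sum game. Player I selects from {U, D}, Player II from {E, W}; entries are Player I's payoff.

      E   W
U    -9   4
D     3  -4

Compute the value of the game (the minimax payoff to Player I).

Row minima: U → -9, D → -4; maximin = -4.
Column maxima: E → 3, W → 4; minimax = 3.
-4 ≠ 3, so there is no saddle point; optimal play is mixed.
Let Player I play U with probability p. Expected payoff against E: (-9)p + 3(1−p) = −12p + 3; against W: 4p + (-4)(1−p) = 8p − 4.
Setting these equal: −12p + 3 = 8p − 4 ⇒ −20p = -7 ⇒ p = 7/20, and the value is (-12)·(7/20) + 3 = -6/5.
For Player II: with q = P(E), equating U's and D's payoffs gives −13q + 4 = 7q − 4 ⇒ q = 2/5.

-6/5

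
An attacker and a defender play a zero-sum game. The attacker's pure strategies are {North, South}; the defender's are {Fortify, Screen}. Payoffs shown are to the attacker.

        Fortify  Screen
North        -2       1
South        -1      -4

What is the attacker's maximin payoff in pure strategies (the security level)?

-2

Row minima: North → -2, South → -4.
The best of these is -2.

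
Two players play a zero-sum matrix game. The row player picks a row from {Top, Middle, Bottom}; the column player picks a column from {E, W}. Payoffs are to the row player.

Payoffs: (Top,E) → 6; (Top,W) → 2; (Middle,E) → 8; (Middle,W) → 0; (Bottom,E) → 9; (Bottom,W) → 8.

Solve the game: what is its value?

8

Row minima: Top → 2, Middle → 0, Bottom → 8; maximin = 8.
Column maxima: E → 9, W → 8; minimax = 8.
Since maximin = minimax = 8, there is a saddle point and the value is 8.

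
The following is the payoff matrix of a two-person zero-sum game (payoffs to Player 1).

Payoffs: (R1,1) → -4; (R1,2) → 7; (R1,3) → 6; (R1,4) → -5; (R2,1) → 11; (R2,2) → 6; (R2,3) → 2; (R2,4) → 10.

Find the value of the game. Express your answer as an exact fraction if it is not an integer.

70/19

Row minima: R1 → -5, R2 → 2; maximin = 2.
Column maxima: 1 → 11, 2 → 7, 3 → 6, 4 → 10; minimax = 6.
2 ≠ 6, so there is no saddle point; optimal play is mixed.
1 is strictly dominated by 4 (it gives Player 1 strictly more in every row), so Player 2 never plays it.
2 is strictly dominated by 3 (it gives Player 1 strictly more in every row), so Player 2 never plays it.
On the remaining 2×2 (R1, R2 vs 3, 4):
Let Player 1 play R1 with probability p. Expected payoff against 3: 6p + 2(1−p) = 4p + 2; against 4: (-5)p + 10(1−p) = −15p + 10.
Setting these equal: 4p + 2 = −15p + 10 ⇒ 19p = 8 ⇒ p = 8/19, and the value is (4)·(8/19) + 2 = 70/19.
For Player 2: with q = P(3), equating R1's and R2's payoffs gives 11q − 5 = −8q + 10 ⇒ q = 15/19.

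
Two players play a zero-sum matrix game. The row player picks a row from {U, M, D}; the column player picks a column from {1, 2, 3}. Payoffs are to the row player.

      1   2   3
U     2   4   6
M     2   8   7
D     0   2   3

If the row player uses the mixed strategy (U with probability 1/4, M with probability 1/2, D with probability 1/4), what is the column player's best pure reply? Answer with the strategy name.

If the column player plays 1, the row player's expected payoff is (1/4)·2 + (1/2)·2 + (1/4)·0 = 3/2.
If the column player plays 2, the row player's expected payoff is (1/4)·4 + (1/2)·8 + (1/4)·2 = 11/2.
If the column player plays 3, the row player's expected payoff is (1/4)·6 + (1/2)·7 + (1/4)·3 = 23/4.
The column player minimizes the row player's payoff; the smallest is 3/2, so the best response is 1.

1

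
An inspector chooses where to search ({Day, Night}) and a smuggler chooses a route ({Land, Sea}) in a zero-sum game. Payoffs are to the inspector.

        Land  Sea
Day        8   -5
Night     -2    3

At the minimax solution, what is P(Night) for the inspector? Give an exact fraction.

13/18

Row minima: Day → -5, Night → -2; maximin = -2.
Column maxima: Land → 8, Sea → 3; minimax = 3.
-2 ≠ 3, so there is no saddle point; optimal play is mixed.
Let the inspector play Day with probability p. Expected payoff against Land: 8p + (-2)(1−p) = 10p − 2; against Sea: (-5)p + 3(1−p) = −8p + 3.
Setting these equal: 10p − 2 = −8p + 3 ⇒ 18p = 5 ⇒ p = 5/18, and the value is (10)·(5/18) − 2 = 7/9.
For the smuggler: with q = P(Land), equating Day's and Night's payoffs gives 13q − 5 = −5q + 3 ⇒ q = 4/9.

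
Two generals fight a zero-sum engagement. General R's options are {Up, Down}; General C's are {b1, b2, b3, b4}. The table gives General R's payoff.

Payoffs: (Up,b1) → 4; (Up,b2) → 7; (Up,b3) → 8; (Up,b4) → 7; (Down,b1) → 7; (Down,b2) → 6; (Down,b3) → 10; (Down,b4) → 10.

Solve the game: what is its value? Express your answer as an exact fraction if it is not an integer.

Row minima: Up → 4, Down → 6; maximin = 6.
Column maxima: b1 → 7, b2 → 7, b3 → 10, b4 → 10; minimax = 7.
6 ≠ 7, so there is no saddle point; optimal play is mixed.
b3 is strictly dominated by b1 (it gives General R strictly more in every row), so General C never plays it.
b4 is strictly dominated by b1 (it gives General R strictly more in every row), so General C never plays it.
On the remaining 2×2 (Up, Down vs b1, b2):
Let General R play Up with probability p. Expected payoff against b1: 4p + 7(1−p) = −3p + 7; against b2: 7p + 6(1−p) = p + 6.
Setting these equal: −3p + 7 = p + 6 ⇒ −4p = -1 ⇒ p = 1/4, and the value is (-3)·(1/4) + 7 = 25/4.
For General C: with q = P(b1), equating Up's and Down's payoffs gives −3q + 7 = q + 6 ⇒ q = 1/4.

25/4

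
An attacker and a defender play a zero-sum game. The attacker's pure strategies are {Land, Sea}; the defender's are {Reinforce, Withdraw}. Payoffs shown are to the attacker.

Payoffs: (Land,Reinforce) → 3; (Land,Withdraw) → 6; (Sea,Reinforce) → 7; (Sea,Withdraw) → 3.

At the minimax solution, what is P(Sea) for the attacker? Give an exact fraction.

Row minima: Land → 3, Sea → 3; maximin = 3.
Column maxima: Reinforce → 7, Withdraw → 6; minimax = 6.
3 ≠ 6, so there is no saddle point; optimal play is mixed.
Let the attacker play Land with probability p. Expected payoff against Reinforce: 3p + 7(1−p) = −4p + 7; against Withdraw: 6p + 3(1−p) = 3p + 3.
Setting these equal: −4p + 7 = 3p + 3 ⇒ −7p = -4 ⇒ p = 4/7, and the value is (-4)·(4/7) + 7 = 33/7.
For the defender: with q = P(Reinforce), equating Land's and Sea's payoffs gives −3q + 6 = 4q + 3 ⇒ q = 3/7.

3/7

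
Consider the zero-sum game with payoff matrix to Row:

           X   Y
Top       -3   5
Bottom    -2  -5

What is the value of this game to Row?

Row minima: Top → -3, Bottom → -5; maximin = -3.
Column maxima: X → -2, Y → 5; minimax = -2.
-3 ≠ -2, so there is no saddle point; optimal play is mixed.
Let Row play Top with probability p. Expected payoff against X: (-3)p + (-2)(1−p) = −p − 2; against Y: 5p + (-5)(1−p) = 10p − 5.
Setting these equal: −p − 2 = 10p − 5 ⇒ −11p = -3 ⇒ p = 3/11, and the value is (-1)·(3/11) − 2 = -25/11.
For Column: with q = P(X), equating Top's and Bottom's payoffs gives −8q + 5 = 3q − 5 ⇒ q = 10/11.

-25/11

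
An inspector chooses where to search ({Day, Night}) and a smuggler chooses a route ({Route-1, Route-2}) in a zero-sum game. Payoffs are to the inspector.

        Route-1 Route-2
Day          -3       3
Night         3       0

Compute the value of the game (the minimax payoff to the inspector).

1

Row minima: Day → -3, Night → 0; maximin = 0.
Column maxima: Route-1 → 3, Route-2 → 3; minimax = 3.
0 ≠ 3, so there is no saddle point; optimal play is mixed.
Let the inspector play Day with probability p. Expected payoff against Route-1: (-3)p + 3(1−p) = −6p + 3; against Route-2: 3p + 0(1−p) = 3p.
Setting these equal: −6p + 3 = 3p ⇒ −9p = -3 ⇒ p = 1/3, and the value is (-6)·(1/3) + 3 = 1.
For the smuggler: with q = P(Route-1), equating Day's and Night's payoffs gives −6q + 3 = 3q ⇒ q = 1/3.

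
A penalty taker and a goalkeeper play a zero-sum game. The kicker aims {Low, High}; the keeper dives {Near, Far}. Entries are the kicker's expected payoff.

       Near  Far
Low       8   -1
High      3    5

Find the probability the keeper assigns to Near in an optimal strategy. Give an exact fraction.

6/11

Row minima: Low → -1, High → 3; maximin = 3.
Column maxima: Near → 8, Far → 5; minimax = 5.
3 ≠ 5, so there is no saddle point; optimal play is mixed.
Let the kicker play Low with probability p. Expected payoff against Near: 8p + 3(1−p) = 5p + 3; against Far: (-1)p + 5(1−p) = −6p + 5.
Setting these equal: 5p + 3 = −6p + 5 ⇒ 11p = 2 ⇒ p = 2/11, and the value is (5)·(2/11) + 3 = 43/11.
For the keeper: with q = P(Near), equating Low's and High's payoffs gives 9q − 1 = −2q + 5 ⇒ q = 6/11.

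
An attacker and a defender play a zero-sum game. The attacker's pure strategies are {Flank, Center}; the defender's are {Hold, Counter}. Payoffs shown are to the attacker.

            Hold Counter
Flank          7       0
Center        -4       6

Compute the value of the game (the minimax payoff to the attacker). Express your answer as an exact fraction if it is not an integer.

Row minima: Flank → 0, Center → -4; maximin = 0.
Column maxima: Hold → 7, Counter → 6; minimax = 6.
0 ≠ 6, so there is no saddle point; optimal play is mixed.
Let the attacker play Flank with probability p. Expected payoff against Hold: 7p + (-4)(1−p) = 11p − 4; against Counter: 0p + 6(1−p) = −6p + 6.
Setting these equal: 11p − 4 = −6p + 6 ⇒ 17p = 10 ⇒ p = 10/17, and the value is (11)·(10/17) − 4 = 42/17.
For the defender: with q = P(Hold), equating Flank's and Center's payoffs gives 7q = −10q + 6 ⇒ q = 6/17.

42/17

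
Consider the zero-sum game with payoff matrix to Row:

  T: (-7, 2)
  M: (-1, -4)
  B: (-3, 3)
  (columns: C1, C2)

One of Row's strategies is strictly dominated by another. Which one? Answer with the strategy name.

T

B gives a strictly higher payoff than T against every column: -3 > -7, 3 > 2.
So T is strictly dominated and Row never plays it.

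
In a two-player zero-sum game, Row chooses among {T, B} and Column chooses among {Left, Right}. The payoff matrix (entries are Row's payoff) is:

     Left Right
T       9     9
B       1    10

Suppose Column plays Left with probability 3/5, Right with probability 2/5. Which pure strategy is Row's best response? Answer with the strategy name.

T

Expected payoff of T: (3/5)·9 + (2/5)·9 = 9.
Expected payoff of B: (3/5)·1 + (2/5)·10 = 23/5.
The largest is 9, so Row's best response is T.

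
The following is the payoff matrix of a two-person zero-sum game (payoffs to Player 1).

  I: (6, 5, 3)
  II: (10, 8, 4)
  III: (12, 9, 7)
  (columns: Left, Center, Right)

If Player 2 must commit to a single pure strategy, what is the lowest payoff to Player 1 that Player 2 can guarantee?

7

Column maxima: Left → 12, Center → 9, Right → 7.
The smallest of these is 7.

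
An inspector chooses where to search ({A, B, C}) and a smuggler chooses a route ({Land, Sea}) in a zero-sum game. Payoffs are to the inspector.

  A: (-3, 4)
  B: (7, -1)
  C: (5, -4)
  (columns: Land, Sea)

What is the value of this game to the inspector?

5/3

Row minima: A → -3, B → -1, C → -4; maximin = -1.
Column maxima: Land → 7, Sea → 4; minimax = 4.
-1 ≠ 4, so there is no saddle point; optimal play is mixed.
C is strictly dominated by B, so the inspector never plays it.
On the remaining 2×2 (A, B vs Land, Sea):
Let the inspector play A with probability p. Expected payoff against Land: (-3)p + 7(1−p) = −10p + 7; against Sea: 4p + (-1)(1−p) = 5p − 1.
Setting these equal: −10p + 7 = 5p − 1 ⇒ −15p = -8 ⇒ p = 8/15, and the value is (-10)·(8/15) + 7 = 5/3.
For the smuggler: with q = P(Land), equating A's and B's payoffs gives −7q + 4 = 8q − 1 ⇒ q = 1/3.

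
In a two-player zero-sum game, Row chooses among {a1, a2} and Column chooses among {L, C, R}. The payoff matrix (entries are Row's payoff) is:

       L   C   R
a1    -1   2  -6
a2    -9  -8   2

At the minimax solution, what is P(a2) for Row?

Row minima: a1 → -6, a2 → -9; maximin = -6.
Column maxima: L → -1, C → 2, R → 2; minimax = -1.
-6 ≠ -1, so there is no saddle point; optimal play is mixed.
C is strictly dominated by L (it gives Row strictly more in every row), so Column never plays it.
On the remaining 2×2 (a1, a2 vs L, R):
Let Row play a1 with probability p. Expected payoff against L: (-1)p + (-9)(1−p) = 8p − 9; against R: (-6)p + 2(1−p) = −8p + 2.
Setting these equal: 8p − 9 = −8p + 2 ⇒ 16p = 11 ⇒ p = 11/16, and the value is (8)·(11/16) − 9 = -7/2.
For Column: with q = P(L), equating a1's and a2's payoffs gives 5q − 6 = −11q + 2 ⇒ q = 1/2.

5/16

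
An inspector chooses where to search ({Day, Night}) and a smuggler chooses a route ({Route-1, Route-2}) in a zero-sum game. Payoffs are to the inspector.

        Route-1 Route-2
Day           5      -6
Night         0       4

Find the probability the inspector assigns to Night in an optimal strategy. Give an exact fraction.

Row minima: Day → -6, Night → 0; maximin = 0.
Column maxima: Route-1 → 5, Route-2 → 4; minimax = 4.
0 ≠ 4, so there is no saddle point; optimal play is mixed.
Let the inspector play Day with probability p. Expected payoff against Route-1: 5p + 0(1−p) = 5p; against Route-2: (-6)p + 4(1−p) = −10p + 4.
Setting these equal: 5p = −10p + 4 ⇒ 15p = 4 ⇒ p = 4/15, and the value is (5)·(4/15) = 4/3.
For the smuggler: with q = P(Route-1), equating Day's and Night's payoffs gives 11q − 6 = −4q + 4 ⇒ q = 2/3.

11/15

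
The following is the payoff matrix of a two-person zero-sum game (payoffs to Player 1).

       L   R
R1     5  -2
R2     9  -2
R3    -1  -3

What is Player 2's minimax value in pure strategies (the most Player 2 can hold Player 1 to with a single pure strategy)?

-2

Column maxima: L → 9, R → -2.
The smallest of these is -2.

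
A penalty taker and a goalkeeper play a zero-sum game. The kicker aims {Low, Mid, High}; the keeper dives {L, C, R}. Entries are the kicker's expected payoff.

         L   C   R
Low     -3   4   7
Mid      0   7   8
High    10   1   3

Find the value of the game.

Row minima: Low → -3, Mid → 0, High → 1; maximin = 1.
Column maxima: L → 10, C → 7, R → 8; minimax = 7.
1 ≠ 7, so there is no saddle point; optimal play is mixed.
Low is strictly dominated by Mid, so the kicker never plays it.
R is strictly dominated by C (it gives the kicker strictly more in every row), so the keeper never plays it.
On the remaining 2×2 (Mid, High vs L, C):
Let the kicker play Mid with probability p. Expected payoff against L: 0p + 10(1−p) = −10p + 10; against C: 7p + 1(1−p) = 6p + 1.
Setting these equal: −10p + 10 = 6p + 1 ⇒ −16p = -9 ⇒ p = 9/16, and the value is (-10)·(9/16) + 10 = 35/8.
For the keeper: with q = P(L), equating Mid's and High's payoffs gives −7q + 7 = 9q + 1 ⇒ q = 3/8.

35/8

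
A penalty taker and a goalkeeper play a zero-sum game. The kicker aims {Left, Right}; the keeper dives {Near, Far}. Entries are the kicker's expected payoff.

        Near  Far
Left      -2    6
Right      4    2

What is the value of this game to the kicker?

14/5

Row minima: Left → -2, Right → 2; maximin = 2.
Column maxima: Near → 4, Far → 6; minimax = 4.
2 ≠ 4, so there is no saddle point; optimal play is mixed.
Let the kicker play Left with probability p. Expected payoff against Near: (-2)p + 4(1−p) = −6p + 4; against Far: 6p + 2(1−p) = 4p + 2.
Setting these equal: −6p + 4 = 4p + 2 ⇒ −10p = -2 ⇒ p = 1/5, and the value is (-6)·(1/5) + 4 = 14/5.
For the keeper: with q = P(Near), equating Left's and Right's payoffs gives −8q + 6 = 2q + 2 ⇒ q = 2/5.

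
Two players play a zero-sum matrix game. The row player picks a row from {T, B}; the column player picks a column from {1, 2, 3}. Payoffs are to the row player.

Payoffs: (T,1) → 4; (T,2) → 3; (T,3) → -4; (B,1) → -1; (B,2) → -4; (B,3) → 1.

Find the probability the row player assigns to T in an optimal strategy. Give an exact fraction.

Row minima: T → -4, B → -4; maximin = -4.
Column maxima: 1 → 4, 2 → 3, 3 → 1; minimax = 1.
-4 ≠ 1, so there is no saddle point; optimal play is mixed.
1 is strictly dominated by 2 (it gives the row player strictly more in every row), so the column player never plays it.
On the remaining 2×2 (T, B vs 2, 3):
Let the row player play T with probability p. Expected payoff against 2: 3p + (-4)(1−p) = 7p − 4; against 3: (-4)p + 1(1−p) = −5p + 1.
Setting these equal: 7p − 4 = −5p + 1 ⇒ 12p = 5 ⇒ p = 5/12, and the value is (7)·(5/12) − 4 = -13/12.
For the column player: with q = P(2), equating T's and B's payoffs gives 7q − 4 = −5q + 1 ⇒ q = 5/12.

5/12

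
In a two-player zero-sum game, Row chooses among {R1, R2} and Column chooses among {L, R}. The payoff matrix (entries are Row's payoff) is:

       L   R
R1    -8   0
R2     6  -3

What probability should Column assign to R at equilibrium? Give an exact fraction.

14/17

Row minima: R1 → -8, R2 → -3; maximin = -3.
Column maxima: L → 6, R → 0; minimax = 0.
-3 ≠ 0, so there is no saddle point; optimal play is mixed.
Let Row play R1 with probability p. Expected payoff against L: (-8)p + 6(1−p) = −14p + 6; against R: 0p + (-3)(1−p) = 3p − 3.
Setting these equal: −14p + 6 = 3p − 3 ⇒ −17p = -9 ⇒ p = 9/17, and the value is (-14)·(9/17) + 6 = -24/17.
For Column: with q = P(L), equating R1's and R2's payoffs gives −8q = 9q − 3 ⇒ q = 3/17.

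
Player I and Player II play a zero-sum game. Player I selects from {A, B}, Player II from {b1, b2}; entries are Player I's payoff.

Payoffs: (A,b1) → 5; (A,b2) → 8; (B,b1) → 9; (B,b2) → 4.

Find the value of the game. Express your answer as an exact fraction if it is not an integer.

Row minima: A → 5, B → 4; maximin = 5.
Column maxima: b1 → 9, b2 → 8; minimax = 8.
5 ≠ 8, so there is no saddle point; optimal play is mixed.
Let Player I play A with probability p. Expected payoff against b1: 5p + 9(1−p) = −4p + 9; against b2: 8p + 4(1−p) = 4p + 4.
Setting these equal: −4p + 9 = 4p + 4 ⇒ −8p = -5 ⇒ p = 5/8, and the value is (-4)·(5/8) + 9 = 13/2.
For Player II: with q = P(b1), equating A's and B's payoffs gives −3q + 8 = 5q + 4 ⇒ q = 1/2.

13/2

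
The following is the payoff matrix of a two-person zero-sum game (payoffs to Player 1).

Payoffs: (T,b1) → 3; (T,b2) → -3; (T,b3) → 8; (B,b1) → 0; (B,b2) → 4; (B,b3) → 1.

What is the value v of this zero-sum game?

6/5

Row minima: T → -3, B → 0; maximin = 0.
Column maxima: b1 → 3, b2 → 4, b3 → 8; minimax = 3.
0 ≠ 3, so there is no saddle point; optimal play is mixed.
b3 is strictly dominated by b1 (it gives Player 1 strictly more in every row), so Player 2 never plays it.
On the remaining 2×2 (T, B vs b1, b2):
Let Player 1 play T with probability p. Expected payoff against b1: 3p + 0(1−p) = 3p; against b2: (-3)p + 4(1−p) = −7p + 4.
Setting these equal: 3p = −7p + 4 ⇒ 10p = 4 ⇒ p = 2/5, and the value is (3)·(2/5) = 6/5.
For Player 2: with q = P(b1), equating T's and B's payoffs gives 6q − 3 = −4q + 4 ⇒ q = 7/10.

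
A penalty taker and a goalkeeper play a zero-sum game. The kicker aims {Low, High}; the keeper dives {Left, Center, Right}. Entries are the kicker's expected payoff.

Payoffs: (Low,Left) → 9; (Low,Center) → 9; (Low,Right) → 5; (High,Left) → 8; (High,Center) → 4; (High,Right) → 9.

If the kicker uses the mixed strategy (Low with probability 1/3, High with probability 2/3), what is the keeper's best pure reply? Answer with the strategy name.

Center

If the keeper plays Left, the kicker's expected payoff is (1/3)·9 + (2/3)·8 = 25/3.
If the keeper plays Center, the kicker's expected payoff is (1/3)·9 + (2/3)·4 = 17/3.
If the keeper plays Right, the kicker's expected payoff is (1/3)·5 + (2/3)·9 = 23/3.
The keeper minimizes the kicker's payoff; the smallest is 17/3, so the best response is Center.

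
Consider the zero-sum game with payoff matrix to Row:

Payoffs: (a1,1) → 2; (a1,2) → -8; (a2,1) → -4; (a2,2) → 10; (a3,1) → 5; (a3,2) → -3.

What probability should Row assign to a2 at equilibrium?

4/11

Row minima: a1 → -8, a2 → -4, a3 → -3; maximin = -3.
Column maxima: 1 → 5, 2 → 10; minimax = 5.
-3 ≠ 5, so there is no saddle point; optimal play is mixed.
a1 is strictly dominated by a3, so Row never plays it.
On the remaining 2×2 (a2, a3 vs 1, 2):
Let Row play a2 with probability p. Expected payoff against 1: (-4)p + 5(1−p) = −9p + 5; against 2: 10p + (-3)(1−p) = 13p − 3.
Setting these equal: −9p + 5 = 13p − 3 ⇒ −22p = -8 ⇒ p = 4/11, and the value is (-9)·(4/11) + 5 = 19/11.
For Column: with q = P(1), equating a2's and a3's payoffs gives −14q + 10 = 8q − 3 ⇒ q = 13/22.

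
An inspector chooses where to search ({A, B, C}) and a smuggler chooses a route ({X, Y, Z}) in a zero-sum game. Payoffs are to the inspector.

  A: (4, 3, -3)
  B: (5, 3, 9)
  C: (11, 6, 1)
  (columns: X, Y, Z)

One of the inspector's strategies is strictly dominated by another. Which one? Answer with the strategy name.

A

C gives a strictly higher payoff than A against every column: 11 > 4, 6 > 3, 1 > -3.
So A is strictly dominated and the inspector never plays it.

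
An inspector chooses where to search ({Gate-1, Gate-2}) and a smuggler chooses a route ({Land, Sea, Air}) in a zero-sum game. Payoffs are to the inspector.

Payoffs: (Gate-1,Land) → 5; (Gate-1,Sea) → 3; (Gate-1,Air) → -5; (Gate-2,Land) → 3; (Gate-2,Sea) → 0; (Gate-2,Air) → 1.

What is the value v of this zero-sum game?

Row minima: Gate-1 → -5, Gate-2 → 0; maximin = 0.
Column maxima: Land → 5, Sea → 3, Air → 1; minimax = 1.
0 ≠ 1, so there is no saddle point; optimal play is mixed.
Land is strictly dominated by Sea (it gives the inspector strictly more in every row), so the smuggler never plays it.
On the remaining 2×2 (Gate-1, Gate-2 vs Sea, Air):
Let the inspector play Gate-1 with probability p. Expected payoff against Sea: 3p + 0(1−p) = 3p; against Air: (-5)p + 1(1−p) = −6p + 1.
Setting these equal: 3p = −6p + 1 ⇒ 9p = 1 ⇒ p = 1/9, and the value is (3)·(1/9) = 1/3.
For the smuggler: with q = P(Sea), equating Gate-1's and Gate-2's payoffs gives 8q − 5 = −q + 1 ⇒ q = 2/3.

1/3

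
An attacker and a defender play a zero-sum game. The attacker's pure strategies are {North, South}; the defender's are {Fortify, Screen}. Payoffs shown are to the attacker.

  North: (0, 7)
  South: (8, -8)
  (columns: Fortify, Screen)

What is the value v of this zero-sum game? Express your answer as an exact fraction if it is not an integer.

56/23

Row minima: North → 0, South → -8; maximin = 0.
Column maxima: Fortify → 8, Screen → 7; minimax = 7.
0 ≠ 7, so there is no saddle point; optimal play is mixed.
Let the attacker play North with probability p. Expected payoff against Fortify: 0p + 8(1−p) = −8p + 8; against Screen: 7p + (-8)(1−p) = 15p − 8.
Setting these equal: −8p + 8 = 15p − 8 ⇒ −23p = -16 ⇒ p = 16/23, and the value is (-8)·(16/23) + 8 = 56/23.
For the defender: with q = P(Fortify), equating North's and South's payoffs gives −7q + 7 = 16q − 8 ⇒ q = 15/23.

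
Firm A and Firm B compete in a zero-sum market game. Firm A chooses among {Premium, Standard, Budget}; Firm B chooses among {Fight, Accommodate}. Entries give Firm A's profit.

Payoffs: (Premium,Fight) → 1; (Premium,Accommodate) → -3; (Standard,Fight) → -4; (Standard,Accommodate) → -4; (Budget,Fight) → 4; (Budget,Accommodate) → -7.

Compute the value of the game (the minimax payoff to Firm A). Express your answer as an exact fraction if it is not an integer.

Row minima: Premium → -3, Standard → -4, Budget → -7; maximin = -3.
Column maxima: Fight → 4, Accommodate → -3; minimax = -3.
Since maximin = minimax = -3, there is a saddle point and the value is -3.

-3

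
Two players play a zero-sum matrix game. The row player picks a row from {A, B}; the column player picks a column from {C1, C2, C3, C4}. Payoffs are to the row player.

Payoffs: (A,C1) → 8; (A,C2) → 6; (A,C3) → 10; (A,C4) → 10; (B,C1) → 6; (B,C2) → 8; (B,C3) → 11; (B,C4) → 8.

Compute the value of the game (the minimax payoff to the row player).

Row minima: A → 6, B → 6; maximin = 6.
Column maxima: C1 → 8, C2 → 8, C3 → 11, C4 → 10; minimax = 8.
6 ≠ 8, so there is no saddle point; optimal play is mixed.
C3 is strictly dominated by C1 (it gives the row player strictly more in every row), so the column player never plays it.
C4 is strictly dominated by C1 (it gives the row player strictly more in every row), so the column player never plays it.
On the remaining 2×2 (A, B vs C1, C2):
Let the row player play A with probability p. Expected payoff against C1: 8p + 6(1−p) = 2p + 6; against C2: 6p + 8(1−p) = −2p + 8.
Setting these equal: 2p + 6 = −2p + 8 ⇒ 4p = 2 ⇒ p = 1/2, and the value is (2)·(1/2) + 6 = 7.
For the column player: with q = P(C1), equating A's and B's payoffs gives 2q + 6 = −2q + 8 ⇒ q = 1/2.

7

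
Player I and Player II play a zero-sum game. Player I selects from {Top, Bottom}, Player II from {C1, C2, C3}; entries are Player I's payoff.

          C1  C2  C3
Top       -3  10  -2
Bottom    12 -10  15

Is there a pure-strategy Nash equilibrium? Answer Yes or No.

Row minima: Top → -3, Bottom → -10; maximin = -3.
Column maxima: C1 → 12, C2 → 10, C3 → 15; minimax = 10.
-3 ≠ 10, so no pure-strategy equilibrium exists.

No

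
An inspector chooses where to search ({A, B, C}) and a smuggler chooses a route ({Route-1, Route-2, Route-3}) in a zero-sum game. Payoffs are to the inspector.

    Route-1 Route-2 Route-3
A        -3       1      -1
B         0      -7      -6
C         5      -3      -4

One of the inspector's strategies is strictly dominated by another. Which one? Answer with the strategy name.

B

C gives a strictly higher payoff than B against every column: 5 > 0, -3 > -7, -4 > -6.
So B is strictly dominated and the inspector never plays it.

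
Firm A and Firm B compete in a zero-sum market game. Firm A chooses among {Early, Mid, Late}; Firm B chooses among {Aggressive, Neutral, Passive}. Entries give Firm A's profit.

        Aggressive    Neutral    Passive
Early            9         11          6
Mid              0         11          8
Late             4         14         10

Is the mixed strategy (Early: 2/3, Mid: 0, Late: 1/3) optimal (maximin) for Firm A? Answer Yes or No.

Yes

Against Aggressive this mix gives (2/3)·9 + (1/3)·4 = 22/3.
Against Neutral this mix gives (2/3)·11 + (1/3)·14 = 12.
Against Passive this mix gives (2/3)·6 + (1/3)·10 = 22/3.
All of Firm B's active replies (Aggressive, Passive) yield 22/3, and no column does worse for Firm A. The mix makes Firm B indifferent and guarantees 22/3, so it is optimal.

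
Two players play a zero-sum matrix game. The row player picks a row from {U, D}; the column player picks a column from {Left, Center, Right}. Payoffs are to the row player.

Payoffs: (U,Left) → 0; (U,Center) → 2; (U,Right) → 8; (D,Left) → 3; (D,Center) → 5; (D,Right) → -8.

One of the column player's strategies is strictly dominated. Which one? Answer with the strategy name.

Left holds the row player's payoff strictly below Center in every row: 0 < 2, 3 < 5.
So Center is strictly dominated for the column player.

Center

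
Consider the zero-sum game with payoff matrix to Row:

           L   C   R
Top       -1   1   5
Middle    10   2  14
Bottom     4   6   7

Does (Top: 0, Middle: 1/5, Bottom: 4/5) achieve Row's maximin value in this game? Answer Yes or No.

Against L this mix gives (1/5)·10 + (4/5)·4 = 26/5.
Against C this mix gives (1/5)·2 + (4/5)·6 = 26/5.
Against R this mix gives (1/5)·14 + (4/5)·7 = 42/5.
All of Column's active replies (L, C) yield 26/5, and no column does worse for Row. The mix makes Column indifferent and guarantees 26/5, so it is optimal.

Yes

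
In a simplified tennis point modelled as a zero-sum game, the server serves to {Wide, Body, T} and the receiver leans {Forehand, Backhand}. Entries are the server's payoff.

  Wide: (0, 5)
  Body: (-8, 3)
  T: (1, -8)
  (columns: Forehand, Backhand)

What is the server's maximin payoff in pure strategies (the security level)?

0

Row minima: Wide → 0, Body → -8, T → -8.
The best of these is 0.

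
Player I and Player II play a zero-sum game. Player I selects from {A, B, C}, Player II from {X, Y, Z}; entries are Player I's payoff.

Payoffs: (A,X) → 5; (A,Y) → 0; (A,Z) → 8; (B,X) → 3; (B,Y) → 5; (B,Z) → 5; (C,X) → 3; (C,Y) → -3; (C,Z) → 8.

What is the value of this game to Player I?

Row minima: A → 0, B → 3, C → -3; maximin = 3.
Column maxima: X → 5, Y → 5, Z → 8; minimax = 5.
3 ≠ 5, so there is no saddle point; optimal play is mixed.
Z is strictly dominated by X (it gives Player I strictly more in every row), so Player II never plays it.
With Z eliminated, C is strictly dominated by A (A gives Player I strictly more in every remaining column), so Player I never plays it.
On the remaining 2×2 (A, B vs X, Y):
Let Player I play A with probability p. Expected payoff against X: 5p + 3(1−p) = 2p + 3; against Y: 0p + 5(1−p) = −5p + 5.
Setting these equal: 2p + 3 = −5p + 5 ⇒ 7p = 2 ⇒ p = 2/7, and the value is (2)·(2/7) + 3 = 25/7.
For Player II: with q = P(X), equating A's and B's payoffs gives 5q = −2q + 5 ⇒ q = 5/7.

25/7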